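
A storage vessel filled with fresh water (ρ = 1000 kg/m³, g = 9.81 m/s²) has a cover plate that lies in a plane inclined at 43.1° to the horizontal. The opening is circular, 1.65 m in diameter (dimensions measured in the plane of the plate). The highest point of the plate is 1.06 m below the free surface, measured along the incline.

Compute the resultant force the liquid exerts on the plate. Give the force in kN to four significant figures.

γ = ρg = 1000 × 9.81 = 9810 N/m³ = 9.81 kN/m³.
Let θ = 43.1° be the plate's angle to the horizontal; measure y along the incline from where the plane meets the free surface. Vertical depth h = y·sinθ with sinθ = 0.683274.
The centroid is at the centre, 0.825 m below the top of the plate, so y_c = 1.06 + 0.825 = 1.885 m and h_c = 1.885 × 0.683274 = 1.28797 m.
A = π(0.825)² = 2.13825 m².
Resultant F = γ·h_c·A = 9.81 × 1.28797 × 2.13825 = 27.0168 kN.

F ≈ 27.02 kN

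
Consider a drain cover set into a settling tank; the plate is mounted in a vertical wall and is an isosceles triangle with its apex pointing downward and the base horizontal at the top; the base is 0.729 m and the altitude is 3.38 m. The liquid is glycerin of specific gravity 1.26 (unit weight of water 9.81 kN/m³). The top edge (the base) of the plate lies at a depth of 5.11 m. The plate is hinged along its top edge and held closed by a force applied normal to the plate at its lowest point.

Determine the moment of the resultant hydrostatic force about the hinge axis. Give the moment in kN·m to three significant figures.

M ≈ 117 kN·m

γ = 1.26 × 9.81 = 12.3606 kN/m³.
With the apex down, the centroid sits h/3 = 3.38/3 = 1.12667 m below the base (the top edge), so the centroid depth is h_c = 5.11 + 1.12667 = 6.23667 m.
A = ½ × 0.729 × 3.38 = 1.23201 m².
Resultant F = γ·h_c·A = 12.3606 × 6.23667 × 1.23201 = 94.9744 kN.
I_c = b·h³/36 = 0.729 × 3.38³/36 = 0.781943 m⁴.
Centre of pressure: y_p = y_c + I_c/(y_c·A) = 6.23667 + 0.781943/(6.23667 × 1.23201) = 6.23667 + 0.101767 = 6.33844 m along the plane.
The resultant acts 1.12667 + 0.101767 = 1.22844 m (along the plate) below the hinge at the top edge, so the moment about the hinge is M = F × 1.22844 = 94.9744 × 1.22844 = 116.67 kN·m.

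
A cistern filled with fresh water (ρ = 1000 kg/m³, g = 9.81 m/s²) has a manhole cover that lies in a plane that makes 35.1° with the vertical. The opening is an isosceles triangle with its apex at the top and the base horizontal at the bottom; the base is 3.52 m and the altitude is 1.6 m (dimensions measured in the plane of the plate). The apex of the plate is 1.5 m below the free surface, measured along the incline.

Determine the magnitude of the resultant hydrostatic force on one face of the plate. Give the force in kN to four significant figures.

F ≈ 58.01 kN

γ = ρg = 1000 × 9.81 = 9810 N/m³ = 9.81 kN/m³.
The plate makes 35.1° with the vertical, i.e. θ = 90° − 35.1° = 54.9° to the horizontal. Measuring y along the incline from the free-surface line, vertical depth h = y·sinθ with sinθ = 0.818150.
With the apex up, the centroid sits 2h/3 = 2 × 1.6/3 = 1.06667 m below the apex, so y_c = 1.5 + 1.06667 = 2.56667 m and h_c = 2.56667 × 0.818150 = 2.09992 m.
A = ½ × 3.52 × 1.6 = 2.816 m².
Resultant F = γ·h_c·A = 9.81 × 2.09992 × 2.816 = 58.0102 kN.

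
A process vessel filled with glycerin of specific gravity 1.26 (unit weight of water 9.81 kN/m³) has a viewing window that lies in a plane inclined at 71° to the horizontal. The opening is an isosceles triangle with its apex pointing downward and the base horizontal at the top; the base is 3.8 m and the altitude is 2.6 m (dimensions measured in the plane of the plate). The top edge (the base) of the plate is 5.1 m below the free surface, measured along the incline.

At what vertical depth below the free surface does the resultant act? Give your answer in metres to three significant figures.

γ = 1.26 × 9.81 = 12.3606 kN/m³.
Let θ = 71° be the plate's angle to the horizontal; measure y along the incline from where the plane meets the free surface. Vertical depth h = y·sinθ with sinθ = 0.945519.
With the apex down, the centroid sits h/3 = 2.6/3 = 0.866667 m below the base (the top edge), so y_c = 5.1 + 0.866667 = 5.96667 m and h_c = 5.96667 × 0.945519 = 5.6416 m.
A = ½ × 3.8 × 2.6 = 4.94 m².
Resultant F = γ·h_c·A = 12.3606 × 5.6416 × 4.94 = 344.484 kN.
I_c = b·h³/36 = 3.8 × 2.6³/36 = 1.85524 m⁴.
Centre of pressure: y_p = y_c + I_c/(y_c·A) = 5.96667 + 1.85524/(5.96667 × 4.94) = 5.96667 + 0.0629421 = 6.02961 m along the plane.
Vertically, h_p = y_p·sinθ = 6.02961 × 0.945519 = 5.70111 m.

h_p = 5.70 m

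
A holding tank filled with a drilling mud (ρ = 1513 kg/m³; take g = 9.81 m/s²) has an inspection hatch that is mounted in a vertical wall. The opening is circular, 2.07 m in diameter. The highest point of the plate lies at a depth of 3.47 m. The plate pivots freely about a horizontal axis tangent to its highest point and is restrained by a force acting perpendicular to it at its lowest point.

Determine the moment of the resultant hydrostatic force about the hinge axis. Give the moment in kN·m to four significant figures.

M ≈ 246.3 kN·m

γ = ρg = 1513 × 9.81 / 1000 = 14.84253 kN/m³.
The centroid is at the centre, 1.035 m below the top of the plate, so the centroid depth is h_c = 3.47 + 1.035 = 4.505 m.
A = π(1.035)² = 3.36535 m².
Resultant F = γ·h_c·A = 14.84253 × 4.505 × 3.36535 = 225.026 kN.
I_c = πr⁴/4 = π × 1.035⁴/4 = 0.901262 m⁴.
Centre of pressure: y_p = y_c + I_c/(y_c·A) = 4.505 + 0.901262/(4.505 × 3.36535) = 4.505 + 0.0594465 = 4.56445 m along the plane.
The resultant acts 1.035 + 0.0594465 = 1.09445 m (along the plate) below the hinge at the top edge, so the moment about the hinge is M = F × 1.09445 = 225.026 × 1.09445 = 246.28 kN·m.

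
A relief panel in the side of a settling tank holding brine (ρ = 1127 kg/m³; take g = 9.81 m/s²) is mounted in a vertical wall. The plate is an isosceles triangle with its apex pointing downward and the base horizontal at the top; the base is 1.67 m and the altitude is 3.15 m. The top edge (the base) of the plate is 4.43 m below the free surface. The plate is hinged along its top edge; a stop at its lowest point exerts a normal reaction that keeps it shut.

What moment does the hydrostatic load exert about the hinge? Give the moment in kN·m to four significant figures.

M ≈ 183.4 kN·m

γ = ρg = 1127 × 9.81 / 1000 = 11.05587 kN/m³.
With the apex down, the centroid sits h/3 = 3.15/3 = 1.05 m below the base (the top edge), so the centroid depth is h_c = 4.43 + 1.05 = 5.48 m.
A = ½ × 1.67 × 3.15 = 2.63025 m².
Resultant F = γ·h_c·A = 11.05587 × 5.48 × 2.63025 = 159.357 kN.
I_c = b·h³/36 = 1.67 × 3.15³/36 = 1.44993 m⁴.
Centre of pressure: y_p = y_c + I_c/(y_c·A) = 5.48 + 1.44993/(5.48 × 2.63025) = 5.48 + 0.100593 = 5.58059 m along the plane.
The resultant acts 1.05 + 0.100593 = 1.15059 m (along the plate) below the hinge at the top edge, so the moment about the hinge is M = F × 1.15059 = 159.357 × 1.15059 = 183.355 kN·m.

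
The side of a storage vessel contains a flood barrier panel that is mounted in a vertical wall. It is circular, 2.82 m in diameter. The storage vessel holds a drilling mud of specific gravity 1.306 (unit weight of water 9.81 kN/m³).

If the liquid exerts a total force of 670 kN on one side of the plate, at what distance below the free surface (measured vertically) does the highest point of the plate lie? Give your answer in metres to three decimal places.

d_top ≈ 6.963 m

γ = 1.306 × 9.81 = 12.81186 kN/m³.
A = π(1.41)² = 6.2458 m².
From F = γ·h_c·A, the centroid depth is h_c = 670/(12.81186 × 6.2458) = 8.37287 m.
The centroid is at the centre, 1.41 m below the top of the plate, so the highest point sits at h_top = 8.37287 − 1.41 = 6.96287 m below the surface.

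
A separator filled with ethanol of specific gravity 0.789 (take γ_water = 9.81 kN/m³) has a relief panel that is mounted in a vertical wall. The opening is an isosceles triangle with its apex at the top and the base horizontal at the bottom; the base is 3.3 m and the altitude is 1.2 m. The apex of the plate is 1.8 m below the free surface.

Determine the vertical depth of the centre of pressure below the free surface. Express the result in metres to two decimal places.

h_p = 2.63 m

γ = 0.789 × 9.81 = 7.74009 kN/m³.
With the apex up, the centroid sits 2h/3 = 2 × 1.2/3 = 0.8 m below the apex, so the centroid depth is h_c = 1.8 + 0.8 = 2.6 m.
A = ½ × 3.3 × 1.2 = 1.98 m².
Resultant F = γ·h_c·A = 7.74009 × 2.6 × 1.98 = 39.846 kN.
I_c = b·h³/36 = 3.3 × 1.2³/36 = 0.1584 m⁴.
Centre of pressure: y_p = y_c + I_c/(y_c·A) = 2.6 + 0.1584/(2.6 × 1.98) = 2.6 + 0.0307692 = 2.63077 m along the plane.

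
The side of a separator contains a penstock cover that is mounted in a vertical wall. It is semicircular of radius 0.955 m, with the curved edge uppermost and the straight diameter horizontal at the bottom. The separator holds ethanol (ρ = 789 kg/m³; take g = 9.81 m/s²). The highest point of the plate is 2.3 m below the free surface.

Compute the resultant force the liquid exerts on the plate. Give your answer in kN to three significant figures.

γ = ρg = 789 × 9.81 / 1000 = 7.74009 kN/m³.
The centroid lies 4r/(3π) = 0.405315 m above the diameter, so r − 4r/(3π) = 0.955 − 0.405315 = 0.549685 m below the topmost point, so the centroid depth is h_c = 2.3 + 0.549685 = 2.84969 m.
A = πr²/2 = π × 0.955²/2 = 1.43261 m².
Resultant F = γ·h_c·A = 7.74009 × 2.84969 × 1.43261 = 31.5989 kN.

F ≈ 31.6 kN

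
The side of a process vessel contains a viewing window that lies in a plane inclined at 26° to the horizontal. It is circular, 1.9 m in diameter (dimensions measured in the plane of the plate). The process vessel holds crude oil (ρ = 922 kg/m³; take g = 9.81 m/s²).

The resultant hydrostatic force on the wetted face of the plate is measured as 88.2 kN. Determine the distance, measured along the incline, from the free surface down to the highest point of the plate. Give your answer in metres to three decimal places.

γ = ρg = 922 × 9.81 / 1000 = 9.04482 kN/m³.
A = π(0.95)² = 2.83529 m².
From F = γ·h_c·A, the centroid depth is h_c = 88.2/(9.04482 × 2.83529) = 3.43931 m.
Let θ = 26° be the plate's angle to the horizontal; measure y along the incline from where the plane meets the free surface. Vertical depth h = y·sinθ with sinθ = 0.438371.
Along the incline, y_c = h_c/sinθ = 3.43931/0.438371 = 7.84566 m.
The centroid is at the centre, 0.95 m below the top of the plate, so the highest point sits at y_top = 7.84566 − 0.95 = 6.89566 m along the incline.

y_top ≈ 6.896 m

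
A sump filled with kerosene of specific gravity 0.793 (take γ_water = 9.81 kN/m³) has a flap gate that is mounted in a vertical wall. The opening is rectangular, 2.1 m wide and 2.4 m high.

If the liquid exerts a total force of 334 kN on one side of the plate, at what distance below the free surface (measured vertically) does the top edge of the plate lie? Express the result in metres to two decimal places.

d_top ≈ 7.32 m

γ = 0.793 × 9.81 = 7.77933 kN/m³.
A = 2.1 × 2.4 = 5.04 m².
From F = γ·h_c·A, the centroid depth is h_c = 334/(7.77933 × 5.04) = 8.51871 m.
The centroid lies 2.4/2 = 1.2 m below the top edge, so the top edge sits at h_top = 8.51871 − 1.2 = 7.31871 m below the surface.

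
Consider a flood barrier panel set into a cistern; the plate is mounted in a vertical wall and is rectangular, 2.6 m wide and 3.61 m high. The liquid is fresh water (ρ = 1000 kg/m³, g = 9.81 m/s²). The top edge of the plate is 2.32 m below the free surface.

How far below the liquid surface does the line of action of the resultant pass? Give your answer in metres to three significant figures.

h_p = 4.39 m

γ = ρg = 1000 × 9.81 = 9810 N/m³ = 9.81 kN/m³.
The centroid lies 3.61/2 = 1.805 m below the top edge, so the centroid depth is h_c = 2.32 + 1.805 = 4.125 m.
A = 2.6 × 3.61 = 9.386 m².
Resultant F = γ·h_c·A = 9.81 × 4.125 × 9.386 = 379.816 kN.
I_c = b·h³/12 = 2.6 × 3.61³/12 = 10.1933 m⁴.
Centre of pressure: y_p = y_c + I_c/(y_c·A) = 4.125 + 10.1933/(4.125 × 9.386) = 4.125 + 0.263275 = 4.38828 m along the plane.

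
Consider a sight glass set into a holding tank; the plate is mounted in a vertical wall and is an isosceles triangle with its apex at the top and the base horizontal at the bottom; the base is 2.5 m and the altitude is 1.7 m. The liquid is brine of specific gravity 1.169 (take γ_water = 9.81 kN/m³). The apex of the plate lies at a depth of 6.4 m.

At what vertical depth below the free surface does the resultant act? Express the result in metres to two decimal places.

γ = 1.169 × 9.81 = 11.46789 kN/m³.
With the apex up, the centroid sits 2h/3 = 2 × 1.7/3 = 1.13333 m below the apex, so the centroid depth is h_c = 6.4 + 1.13333 = 7.53333 m.
A = ½ × 2.5 × 1.7 = 2.125 m².
Resultant F = γ·h_c·A = 11.46789 × 7.53333 × 2.125 = 183.582 kN.
I_c = b·h³/36 = 2.5 × 1.7³/36 = 0.341181 m⁴.
Centre of pressure: y_p = y_c + I_c/(y_c·A) = 7.53333 + 0.341181/(7.53333 × 2.125) = 7.53333 + 0.0213127 = 7.55464 m along the plane.

h_p = 7.55 m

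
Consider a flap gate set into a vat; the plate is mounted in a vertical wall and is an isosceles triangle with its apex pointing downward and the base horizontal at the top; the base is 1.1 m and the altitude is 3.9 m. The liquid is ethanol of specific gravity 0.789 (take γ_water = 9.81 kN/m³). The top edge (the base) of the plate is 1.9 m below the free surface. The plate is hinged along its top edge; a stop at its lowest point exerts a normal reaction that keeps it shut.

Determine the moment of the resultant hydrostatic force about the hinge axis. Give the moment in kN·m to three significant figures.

γ = 0.789 × 9.81 = 7.74009 kN/m³.
With the apex down, the centroid sits h/3 = 3.9/3 = 1.3 m below the base (the top edge), so the centroid depth is h_c = 1.9 + 1.3 = 3.2 m.
A = ½ × 1.1 × 3.9 = 2.145 m².
Resultant F = γ·h_c·A = 7.74009 × 3.2 × 2.145 = 53.128 kN.
I_c = b·h³/36 = 1.1 × 3.9³/36 = 1.81252 m⁴.
Centre of pressure: y_p = y_c + I_c/(y_c·A) = 3.2 + 1.81252/(3.2 × 2.145) = 3.2 + 0.264062 = 3.46406 m along the plane.
The resultant acts 1.3 + 0.264062 = 1.56406 m (along the plate) below the hinge at the top edge, so the moment about the hinge is M = F × 1.56406 = 53.128 × 1.56406 = 83.0954 kN·m.

M ≈ 83.1 kN·m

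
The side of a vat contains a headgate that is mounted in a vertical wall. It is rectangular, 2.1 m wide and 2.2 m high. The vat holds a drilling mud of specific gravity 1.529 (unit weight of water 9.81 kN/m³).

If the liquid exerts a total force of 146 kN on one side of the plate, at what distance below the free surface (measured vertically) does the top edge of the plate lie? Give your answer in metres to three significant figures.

γ = 1.529 × 9.81 = 14.99949 kN/m³.
A = 2.1 × 2.2 = 4.62 m².
From F = γ·h_c·A, the centroid depth is h_c = 146/(14.99949 × 4.62) = 2.10685 m.
The centroid lies 2.2/2 = 1.1 m below the top edge, so the top edge sits at h_top = 2.10685 − 1.1 = 1.00685 m below the surface.

d_top ≈ 1.01 m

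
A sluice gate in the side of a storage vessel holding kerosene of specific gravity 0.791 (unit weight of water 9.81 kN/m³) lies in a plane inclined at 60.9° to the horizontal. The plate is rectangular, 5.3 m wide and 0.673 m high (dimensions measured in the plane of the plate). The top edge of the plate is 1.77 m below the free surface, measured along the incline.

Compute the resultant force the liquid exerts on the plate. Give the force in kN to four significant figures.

γ = 0.791 × 9.81 = 7.75971 kN/m³.
Let θ = 60.9° be the plate's angle to the horizontal; measure y along the incline from where the plane meets the free surface. Vertical depth h = y·sinθ with sinθ = 0.873772.
The centroid lies 0.673/2 = 0.3365 m below the top edge, so y_c = 1.77 + 0.3365 = 2.1065 m and h_c = 2.1065 × 0.873772 = 1.8406 m.
A = 5.3 × 0.673 = 3.5669 m².
Resultant F = γ·h_c·A = 7.75971 × 1.8406 × 3.5669 = 50.9443 kN.

F ≈ 50.94 kN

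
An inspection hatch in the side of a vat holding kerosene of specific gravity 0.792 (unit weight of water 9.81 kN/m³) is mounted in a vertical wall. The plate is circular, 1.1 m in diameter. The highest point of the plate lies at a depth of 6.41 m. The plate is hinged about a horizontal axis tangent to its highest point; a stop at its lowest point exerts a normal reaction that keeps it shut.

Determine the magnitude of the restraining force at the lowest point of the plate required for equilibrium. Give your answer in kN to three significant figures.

γ = 0.792 × 9.81 = 7.76952 kN/m³.
The centroid is at the centre, 0.55 m below the top of the plate, so the centroid depth is h_c = 6.41 + 0.55 = 6.96 m.
A = π(0.55)² = 0.950332 m².
Resultant F = γ·h_c·A = 7.76952 × 6.96 × 0.950332 = 51.39 kN.
I_c = πr⁴/4 = π × 0.55⁴/4 = 0.0718688 m⁴.
Centre of pressure: y_p = y_c + I_c/(y_c·A) = 6.96 + 0.0718688/(6.96 × 0.950332) = 6.96 + 0.0108657 = 6.97087 m along the plane.
The resultant acts 0.55 + 0.0108657 = 0.560866 m (along the plate) below the hinge at the top edge, so the moment about the hinge is M = F × 0.560866 = 51.39 × 0.560866 = 28.8229 kN·m.
A normal force at the bottom, 1.1 m from the hinge, must supply this moment: P = 28.8229/1.1 = 26.2026 kN.

P ≈ 26.2 kN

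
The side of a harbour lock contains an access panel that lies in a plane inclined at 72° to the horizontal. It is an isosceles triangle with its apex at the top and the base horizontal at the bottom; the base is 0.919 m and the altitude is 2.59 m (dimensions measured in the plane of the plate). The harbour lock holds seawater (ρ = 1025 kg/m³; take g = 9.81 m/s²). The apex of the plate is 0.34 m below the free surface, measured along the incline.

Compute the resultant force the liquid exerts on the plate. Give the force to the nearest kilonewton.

F ≈ 24 kN

γ = ρg = 1025 × 9.81 / 1000 = 10.05525 kN/m³.
Let θ = 72° be the plate's angle to the horizontal; measure y along the incline from where the plane meets the free surface. Vertical depth h = y·sinθ with sinθ = 0.951057.
With the apex up, the centroid sits 2h/3 = 2 × 2.59/3 = 1.72667 m below the apex, so y_c = 0.34 + 1.72667 = 2.06667 m and h_c = 2.06667 × 0.951057 = 1.96552 m.
A = ½ × 0.919 × 2.59 = 1.1901 m².
Resultant F = γ·h_c·A = 10.05525 × 1.96552 × 1.1901 = 23.5209 kN.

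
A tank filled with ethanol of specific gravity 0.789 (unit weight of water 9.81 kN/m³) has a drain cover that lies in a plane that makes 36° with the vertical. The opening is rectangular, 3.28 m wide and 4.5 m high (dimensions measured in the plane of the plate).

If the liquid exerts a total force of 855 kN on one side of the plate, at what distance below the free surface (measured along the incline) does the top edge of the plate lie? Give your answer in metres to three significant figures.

γ = 0.789 × 9.81 = 7.74009 kN/m³.
A = 3.28 × 4.5 = 14.76 m².
From F = γ·h_c·A, the centroid depth is h_c = 855/(7.74009 × 14.76) = 7.484 m.
The plate makes 36° with the vertical, i.e. θ = 90° − 36° = 54° to the horizontal. Measuring y along the incline from the free-surface line, vertical depth h = y·sinθ with sinθ = 0.809017.
Along the incline, y_c = h_c/sinθ = 7.484/0.809017 = 9.25073 m.
The centroid lies 4.5/2 = 2.25 m below the top edge, so the top edge sits at y_top = 9.25073 − 2.25 = 7.00073 m along the incline.

y_top ≈ 7.00 m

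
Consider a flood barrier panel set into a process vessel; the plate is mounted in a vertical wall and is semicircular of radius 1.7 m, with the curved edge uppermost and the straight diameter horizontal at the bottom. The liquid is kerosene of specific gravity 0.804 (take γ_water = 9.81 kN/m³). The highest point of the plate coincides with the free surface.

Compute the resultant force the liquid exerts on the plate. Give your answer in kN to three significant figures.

F ≈ 35.0 kN

γ = 0.804 × 9.81 = 7.88724 kN/m³.
The centroid lies 4r/(3π) = 0.721502 m above the diameter, so r − 4r/(3π) = 1.7 − 0.721502 = 0.978498 m below the topmost point, so the centroid depth is h_c = 0.978498 m.
A = πr²/2 = π × 1.7²/2 = 4.5396 m².
Resultant F = γ·h_c·A = 7.88724 × 0.978498 × 4.5396 = 35.035 kN.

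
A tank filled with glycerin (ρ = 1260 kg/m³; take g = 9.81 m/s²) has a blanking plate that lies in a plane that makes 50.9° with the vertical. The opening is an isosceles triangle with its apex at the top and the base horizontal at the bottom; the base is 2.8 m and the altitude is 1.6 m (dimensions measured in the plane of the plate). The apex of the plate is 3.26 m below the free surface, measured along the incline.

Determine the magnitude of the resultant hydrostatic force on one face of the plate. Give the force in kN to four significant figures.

γ = ρg = 1260 × 9.81 / 1000 = 12.3606 kN/m³.
The plate makes 50.9° with the vertical, i.e. θ = 90° − 50.9° = 39.1° to the horizontal. Measuring y along the incline from the free-surface line, vertical depth h = y·sinθ with sinθ = 0.630676.
With the apex up, the centroid sits 2h/3 = 2 × 1.6/3 = 1.06667 m below the apex, so y_c = 3.26 + 1.06667 = 4.32667 m and h_c = 4.32667 × 0.630676 = 2.72873 m.
A = ½ × 2.8 × 1.6 = 2.24 m².
Resultant F = γ·h_c·A = 12.3606 × 2.72873 × 2.24 = 75.5524 kN.

F ≈ 75.55 kN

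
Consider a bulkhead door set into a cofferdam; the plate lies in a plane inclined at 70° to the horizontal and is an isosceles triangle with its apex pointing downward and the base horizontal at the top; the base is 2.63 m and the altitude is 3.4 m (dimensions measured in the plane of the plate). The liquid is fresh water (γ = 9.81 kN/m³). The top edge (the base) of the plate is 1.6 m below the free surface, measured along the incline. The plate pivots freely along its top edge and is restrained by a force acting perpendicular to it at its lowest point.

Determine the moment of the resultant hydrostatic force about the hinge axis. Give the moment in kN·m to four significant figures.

M ≈ 154.1 kN·m

γ = 9.81 kN/m³.
Let θ = 70° be the plate's angle to the horizontal; measure y along the incline from where the plane meets the free surface. Vertical depth h = y·sinθ with sinθ = 0.939693.
With the apex down, the centroid sits h/3 = 3.4/3 = 1.13333 m below the base (the top edge), so y_c = 1.6 + 1.13333 = 2.73333 m and h_c = 2.73333 × 0.939693 = 2.56849 m.
A = ½ × 2.63 × 3.4 = 4.471 m².
Resultant F = γ·h_c·A = 9.81 × 2.56849 × 4.471 = 112.655 kN.
I_c = b·h³/36 = 2.63 × 3.4³/36 = 2.87138 m⁴.
Centre of pressure: y_p = y_c + I_c/(y_c·A) = 2.73333 + 2.87138/(2.73333 × 4.471) = 2.73333 + 0.23496 = 2.96829 m along the plane.
The resultant acts 1.13333 + 0.23496 = 1.36829 m (along the plate) below the hinge at the top edge, so the moment about the hinge is M = F × 1.36829 = 112.655 × 1.36829 = 154.145 kN·m.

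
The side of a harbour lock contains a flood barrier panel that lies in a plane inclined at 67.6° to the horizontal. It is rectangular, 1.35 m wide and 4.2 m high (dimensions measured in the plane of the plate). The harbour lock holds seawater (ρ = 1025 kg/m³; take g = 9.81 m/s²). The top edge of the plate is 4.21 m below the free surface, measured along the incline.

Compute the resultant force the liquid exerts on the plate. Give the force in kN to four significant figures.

γ = ρg = 1025 × 9.81 / 1000 = 10.05525 kN/m³.
Let θ = 67.6° be the plate's angle to the horizontal; measure y along the incline from where the plane meets the free surface. Vertical depth h = y·sinθ with sinθ = 0.924546.
The centroid lies 4.2/2 = 2.1 m below the top edge, so y_c = 4.21 + 2.1 = 6.31 m and h_c = 6.31 × 0.924546 = 5.83389 m.
A = 1.35 × 4.2 = 5.67 m².
Resultant F = γ·h_c·A = 10.05525 × 5.83389 × 5.67 = 332.609 kN.

F ≈ 332.6 kN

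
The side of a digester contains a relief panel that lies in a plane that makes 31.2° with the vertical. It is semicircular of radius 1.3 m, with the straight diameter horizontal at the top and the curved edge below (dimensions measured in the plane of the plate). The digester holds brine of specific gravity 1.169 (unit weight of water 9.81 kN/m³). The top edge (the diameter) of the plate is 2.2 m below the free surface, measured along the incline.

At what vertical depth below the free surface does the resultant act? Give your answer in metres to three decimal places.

γ = 1.169 × 9.81 = 11.46789 kN/m³.
The plate makes 31.2° with the vertical, i.e. θ = 90° − 31.2° = 58.8° to the horizontal. Measuring y along the incline from the free-surface line, vertical depth h = y·sinθ with sinθ = 0.855364.
The centroid of a semicircle lies 4r/(3π) = 0.551737 m from the diameter, here below the top edge, so y_c = 2.2 + 0.551737 = 2.75174 m and h_c = 2.75174 × 0.855364 = 2.35374 m.
A = πr²/2 = π × 1.3²/2 = 2.65465 m².
Resultant F = γ·h_c·A = 11.46789 × 2.35374 × 2.65465 = 71.6555 kN.
I_c = (π/8 − 8/(9π))·r⁴ = 0.109757 × 1.3⁴ = 0.313477 m⁴.
Centre of pressure: y_p = y_c + I_c/(y_c·A) = 2.75174 + 0.313477/(2.75174 × 2.65465) = 2.75174 + 0.0429132 = 2.79465 m along the plane.
Vertically, h_p = y_p·sinθ = 2.79465 × 0.855364 = 2.39044 m.

h_p = 2.390 m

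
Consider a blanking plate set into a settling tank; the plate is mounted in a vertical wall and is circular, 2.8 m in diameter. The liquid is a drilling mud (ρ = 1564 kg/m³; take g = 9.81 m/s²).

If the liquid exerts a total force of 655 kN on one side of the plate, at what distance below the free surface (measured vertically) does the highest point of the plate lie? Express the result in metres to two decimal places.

d_top ≈ 5.53 m

γ = ρg = 1564 × 9.81 / 1000 = 15.34284 kN/m³.
A = π(1.4)² = 6.15752 m².
From F = γ·h_c·A, the centroid depth is h_c = 655/(15.34284 × 6.15752) = 6.93314 m.
The centroid is at the centre, 1.4 m below the top of the plate, so the highest point sits at h_top = 6.93314 − 1.4 = 5.53314 m below the surface.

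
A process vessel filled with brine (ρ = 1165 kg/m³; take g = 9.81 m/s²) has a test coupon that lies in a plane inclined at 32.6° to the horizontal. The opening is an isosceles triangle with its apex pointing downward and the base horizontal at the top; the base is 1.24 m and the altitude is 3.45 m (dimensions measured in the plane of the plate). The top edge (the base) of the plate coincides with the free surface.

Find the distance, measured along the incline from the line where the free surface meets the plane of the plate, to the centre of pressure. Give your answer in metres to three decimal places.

γ = ρg = 1165 × 9.81 / 1000 = 11.42865 kN/m³.
Let θ = 32.6° be the plate's angle to the horizontal; measure y along the incline from where the plane meets the free surface. Vertical depth h = y·sinθ with sinθ = 0.538771.
With the apex down, the centroid sits h/3 = 3.45/3 = 1.15 m below the base (the top edge), so y_c = 1.15 m and h_c = 1.15 × 0.538771 = 0.619587 m.
A = ½ × 1.24 × 3.45 = 2.139 m².
Resultant F = γ·h_c·A = 11.42865 × 0.619587 × 2.139 = 15.1464 kN.
I_c = b·h³/36 = 1.24 × 3.45³/36 = 1.41441 m⁴.
Centre of pressure: y_p = y_c + I_c/(y_c·A) = 1.15 + 1.41441/(1.15 × 2.139) = 1.15 + 0.574998 = 1.725 m along the plane.

y_p = 1.725 m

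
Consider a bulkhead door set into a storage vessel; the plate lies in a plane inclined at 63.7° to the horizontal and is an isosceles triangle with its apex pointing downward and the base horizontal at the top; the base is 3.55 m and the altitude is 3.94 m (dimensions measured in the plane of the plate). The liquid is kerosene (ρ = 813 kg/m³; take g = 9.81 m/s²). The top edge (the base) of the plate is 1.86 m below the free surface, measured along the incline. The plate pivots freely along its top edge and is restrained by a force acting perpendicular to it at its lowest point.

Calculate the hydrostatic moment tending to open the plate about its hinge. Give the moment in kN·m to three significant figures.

γ = ρg = 813 × 9.81 / 1000 = 7.97553 kN/m³.
Let θ = 63.7° be the plate's angle to the horizontal; measure y along the incline from where the plane meets the free surface. Vertical depth h = y·sinθ with sinθ = 0.896486.
With the apex down, the centroid sits h/3 = 3.94/3 = 1.31333 m below the base (the top edge), so y_c = 1.86 + 1.31333 = 3.17333 m and h_c = 3.17333 × 0.896486 = 2.84485 m.
A = ½ × 3.55 × 3.94 = 6.9935 m².
Resultant F = γ·h_c·A = 7.97553 × 2.84485 × 6.9935 = 158.677 kN.
I_c = b·h³/36 = 3.55 × 3.94³/36 = 6.03135 m⁴.
Centre of pressure: y_p = y_c + I_c/(y_c·A) = 3.17333 + 6.03135/(3.17333 × 6.9935) = 3.17333 + 0.271772 = 3.4451 m along the plane.
The resultant acts 1.31333 + 0.271772 = 1.5851 m (along the plate) below the hinge at the top edge, so the moment about the hinge is M = F × 1.5851 = 158.677 × 1.5851 = 251.519 kN·m.

M ≈ 252 kN·m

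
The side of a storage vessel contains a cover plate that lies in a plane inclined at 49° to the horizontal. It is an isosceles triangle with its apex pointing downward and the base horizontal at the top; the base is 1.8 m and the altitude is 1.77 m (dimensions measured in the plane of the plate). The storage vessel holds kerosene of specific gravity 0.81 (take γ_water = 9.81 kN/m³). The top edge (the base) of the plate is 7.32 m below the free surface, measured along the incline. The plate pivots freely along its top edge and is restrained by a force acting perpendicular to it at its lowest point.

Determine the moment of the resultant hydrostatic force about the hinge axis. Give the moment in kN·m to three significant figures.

γ = 0.81 × 9.81 = 7.9461 kN/m³.
Let θ = 49° be the plate's angle to the horizontal; measure y along the incline from where the plane meets the free surface. Vertical depth h = y·sinθ with sinθ = 0.754710.
With the apex down, the centroid sits h/3 = 1.77/3 = 0.59 m below the base (the top edge), so y_c = 7.32 + 0.59 = 7.91 m and h_c = 7.91 × 0.754710 = 5.96976 m.
A = ½ × 1.8 × 1.77 = 1.593 m².
Resultant F = γ·h_c·A = 7.9461 × 5.96976 × 1.593 = 75.566 kN.
I_c = b·h³/36 = 1.8 × 1.77³/36 = 0.277262 m⁴.
Centre of pressure: y_p = y_c + I_c/(y_c·A) = 7.91 + 0.277262/(7.91 × 1.593) = 7.91 + 0.0220038 = 7.932 m along the plane.
The resultant acts 0.59 + 0.0220038 = 0.612004 m (along the plate) below the hinge at the top edge, so the moment about the hinge is M = F × 0.612004 = 75.566 × 0.612004 = 46.2467 kN·m.

M ≈ 46.2 kN·m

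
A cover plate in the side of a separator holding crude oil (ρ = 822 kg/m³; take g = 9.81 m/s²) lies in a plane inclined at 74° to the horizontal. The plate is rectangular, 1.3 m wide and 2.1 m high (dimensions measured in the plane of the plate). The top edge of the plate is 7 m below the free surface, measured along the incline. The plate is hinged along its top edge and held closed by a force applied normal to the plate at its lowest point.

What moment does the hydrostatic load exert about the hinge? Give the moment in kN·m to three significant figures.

M ≈ 187 kN·m

γ = ρg = 822 × 9.81 / 1000 = 8.06382 kN/m³.
Let θ = 74° be the plate's angle to the horizontal; measure y along the incline from where the plane meets the free surface. Vertical depth h = y·sinθ with sinθ = 0.961262.
The centroid lies 2.1/2 = 1.05 m below the top edge, so y_c = 7 + 1.05 = 8.05 m and h_c = 8.05 × 0.961262 = 7.73816 m.
A = 1.3 × 2.1 = 2.73 m².
Resultant F = γ·h_c·A = 8.06382 × 7.73816 × 2.73 = 170.35 kN.
I_c = b·h³/12 = 1.3 × 2.1³/12 = 1.00328 m⁴.
Centre of pressure: y_p = y_c + I_c/(y_c·A) = 8.05 + 1.00328/(8.05 × 2.73) = 8.05 + 0.0456524 = 8.09565 m along the plane.
The resultant acts 1.05 + 0.0456524 = 1.09565 m (along the plate) below the hinge at the top edge, so the moment about the hinge is M = F × 1.09565 = 170.35 × 1.09565 = 186.644 kN·m.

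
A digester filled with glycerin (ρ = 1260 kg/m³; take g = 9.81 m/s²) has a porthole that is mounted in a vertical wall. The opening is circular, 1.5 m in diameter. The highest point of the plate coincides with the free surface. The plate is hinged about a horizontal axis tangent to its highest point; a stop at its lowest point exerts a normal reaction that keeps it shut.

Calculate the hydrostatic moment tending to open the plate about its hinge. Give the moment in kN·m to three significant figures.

γ = ρg = 1260 × 9.81 / 1000 = 12.3606 kN/m³.
The centroid is at the centre, 0.75 m below the top of the plate, so the centroid depth is h_c = 0.75 m.
A = π(0.75)² = 1.76715 m².
Resultant F = γ·h_c·A = 12.3606 × 0.75 × 1.76715 = 16.3823 kN.
I_c = πr⁴/4 = π × 0.75⁴/4 = 0.248505 m⁴.
Centre of pressure: y_p = y_c + I_c/(y_c·A) = 0.75 + 0.248505/(0.75 × 1.76715) = 0.75 + 0.1875 = 0.9375 m along the plane.
The resultant acts 0.75 + 0.1875 = 0.9375 m (along the plate) below the hinge at the top edge, so the moment about the hinge is M = F × 0.9375 = 16.3823 × 0.9375 = 15.3584 kN·m.

M ≈ 15.4 kN·m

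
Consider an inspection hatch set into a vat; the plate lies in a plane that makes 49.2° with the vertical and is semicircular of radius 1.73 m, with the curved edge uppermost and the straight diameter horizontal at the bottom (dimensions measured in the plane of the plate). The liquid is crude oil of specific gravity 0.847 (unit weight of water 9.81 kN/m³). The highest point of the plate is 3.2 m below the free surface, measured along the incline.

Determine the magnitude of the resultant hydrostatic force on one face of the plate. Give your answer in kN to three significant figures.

F ≈ 107 kN

γ = 0.847 × 9.81 = 8.30907 kN/m³.
The plate makes 49.2° with the vertical, i.e. θ = 90° − 49.2° = 40.8° to the horizontal. Measuring y along the incline from the free-surface line, vertical depth h = y·sinθ with sinθ = 0.653421.
The centroid lies 4r/(3π) = 0.734235 m above the diameter, so r − 4r/(3π) = 1.73 − 0.734235 = 0.995765 m below the topmost point, so y_c = 3.2 + 0.995765 = 4.19576 m and h_c = 4.19576 × 0.653421 = 2.7416 m.
A = πr²/2 = π × 1.73²/2 = 4.70124 m².
Resultant F = γ·h_c·A = 8.30907 × 2.7416 × 4.70124 = 107.095 kN.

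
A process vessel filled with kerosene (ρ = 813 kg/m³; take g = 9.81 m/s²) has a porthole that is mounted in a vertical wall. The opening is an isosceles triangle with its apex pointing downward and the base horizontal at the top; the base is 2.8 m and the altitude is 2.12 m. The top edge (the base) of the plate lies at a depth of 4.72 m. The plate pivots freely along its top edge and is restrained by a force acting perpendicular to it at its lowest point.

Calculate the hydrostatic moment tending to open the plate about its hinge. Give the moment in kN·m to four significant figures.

M ≈ 96.69 kN·m

γ = ρg = 813 × 9.81 / 1000 = 7.97553 kN/m³.
With the apex down, the centroid sits h/3 = 2.12/3 = 0.706667 m below the base (the top edge), so the centroid depth is h_c = 4.72 + 0.706667 = 5.42667 m.
A = ½ × 2.8 × 2.12 = 2.968 m².
Resultant F = γ·h_c·A = 7.97553 × 5.42667 × 2.968 = 128.457 kN.
I_c = b·h³/36 = 2.8 × 2.12³/36 = 0.741077 m⁴.
Centre of pressure: y_p = y_c + I_c/(y_c·A) = 5.42667 + 0.741077/(5.42667 × 2.968) = 5.42667 + 0.0460115 = 5.47268 m along the plane.
The resultant acts 0.706667 + 0.0460115 = 0.752679 m (along the plate) below the hinge at the top edge, so the moment about the hinge is M = F × 0.752679 = 128.457 × 0.752679 = 96.6869 kN·m.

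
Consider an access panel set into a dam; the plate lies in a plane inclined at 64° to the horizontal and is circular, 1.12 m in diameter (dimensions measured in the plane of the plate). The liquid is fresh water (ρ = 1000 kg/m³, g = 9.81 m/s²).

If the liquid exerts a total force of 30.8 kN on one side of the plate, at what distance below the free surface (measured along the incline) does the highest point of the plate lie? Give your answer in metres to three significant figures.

γ = ρg = 1000 × 9.81 = 9810 N/m³ = 9.81 kN/m³.
A = π(0.56)² = 0.985203 m².
From F = γ·h_c·A, the centroid depth is h_c = 30.8/(9.81 × 0.985203) = 3.18681 m.
Let θ = 64° be the plate's angle to the horizontal; measure y along the incline from where the plane meets the free surface. Vertical depth h = y·sinθ with sinθ = 0.898794.
Along the incline, y_c = h_c/sinθ = 3.18681/0.898794 = 3.54565 m.
The centroid is at the centre, 0.56 m below the top of the plate, so the highest point sits at y_top = 3.54565 − 0.56 = 2.98565 m along the incline.

y_top ≈ 2.99 m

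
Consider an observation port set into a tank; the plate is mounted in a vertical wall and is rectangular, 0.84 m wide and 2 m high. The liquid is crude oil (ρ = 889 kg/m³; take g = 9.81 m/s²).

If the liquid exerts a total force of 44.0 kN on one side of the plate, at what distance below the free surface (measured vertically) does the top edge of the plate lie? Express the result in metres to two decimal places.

γ = ρg = 889 × 9.81 / 1000 = 8.72109 kN/m³.
A = 0.84 × 2 = 1.68 m².
From F = γ·h_c·A, the centroid depth is h_c = 44.0/(8.72109 × 1.68) = 3.00312 m.
The centroid lies 2/2 = 1 m below the top edge, so the top edge sits at h_top = 3.00312 − 1 = 2.00312 m below the surface.

d_top ≈ 2.00 m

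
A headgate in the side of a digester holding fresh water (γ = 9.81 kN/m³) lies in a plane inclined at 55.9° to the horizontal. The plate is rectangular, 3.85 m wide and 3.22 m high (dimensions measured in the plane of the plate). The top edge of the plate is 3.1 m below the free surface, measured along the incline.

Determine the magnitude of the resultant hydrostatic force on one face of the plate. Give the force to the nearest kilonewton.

F ≈ 474 kN

γ = 9.81 kN/m³.
Let θ = 55.9° be the plate's angle to the horizontal; measure y along the incline from where the plane meets the free surface. Vertical depth h = y·sinθ with sinθ = 0.828060.
The centroid lies 3.22/2 = 1.61 m below the top edge, so y_c = 3.1 + 1.61 = 4.71 m and h_c = 4.71 × 0.828060 = 3.90016 m.
A = 3.85 × 3.22 = 12.397 m².
Resultant F = γ·h_c·A = 9.81 × 3.90016 × 12.397 = 474.316 kN.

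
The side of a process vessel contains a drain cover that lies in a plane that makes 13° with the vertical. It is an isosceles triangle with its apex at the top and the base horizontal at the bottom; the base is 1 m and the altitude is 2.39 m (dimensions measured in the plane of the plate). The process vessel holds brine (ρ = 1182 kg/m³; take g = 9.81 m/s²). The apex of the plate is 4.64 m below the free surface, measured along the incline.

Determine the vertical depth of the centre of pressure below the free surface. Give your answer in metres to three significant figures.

h_p = 6.12 m

γ = ρg = 1182 × 9.81 / 1000 = 11.59542 kN/m³.
The plate makes 13° with the vertical, i.e. θ = 90° − 13° = 77° to the horizontal. Measuring y along the incline from the free-surface line, vertical depth h = y·sinθ with sinθ = 0.974370.
With the apex up, the centroid sits 2h/3 = 2 × 2.39/3 = 1.59333 m below the apex, so y_c = 4.64 + 1.59333 = 6.23333 m and h_c = 6.23333 × 0.974370 = 6.07357 m.
A = ½ × 1 × 2.39 = 1.195 m².
Resultant F = γ·h_c·A = 11.59542 × 6.07357 × 1.195 = 84.1586 kN.
I_c = b·h³/36 = 1 × 2.39³/36 = 0.37922 m⁴.
Centre of pressure: y_p = y_c + I_c/(y_c·A) = 6.23333 + 0.37922/(6.23333 × 1.195) = 6.23333 + 0.05091 = 6.28424 m along the plane.
Vertically, h_p = y_p·sinθ = 6.28424 × 0.974370 = 6.12317 m.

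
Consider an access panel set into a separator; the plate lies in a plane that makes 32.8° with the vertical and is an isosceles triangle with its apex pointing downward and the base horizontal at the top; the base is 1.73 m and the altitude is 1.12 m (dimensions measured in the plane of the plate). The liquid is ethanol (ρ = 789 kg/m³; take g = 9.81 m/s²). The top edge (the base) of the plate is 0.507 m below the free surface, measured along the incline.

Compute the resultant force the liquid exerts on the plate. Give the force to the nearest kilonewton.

γ = ρg = 789 × 9.81 / 1000 = 7.74009 kN/m³.
The plate makes 32.8° with the vertical, i.e. θ = 90° − 32.8° = 57.2° to the horizontal. Measuring y along the incline from the free-surface line, vertical depth h = y·sinθ with sinθ = 0.840567.
With the apex down, the centroid sits h/3 = 1.12/3 = 0.373333 m below the base (the top edge), so y_c = 0.507 + 0.373333 = 0.880333 m and h_c = 0.880333 × 0.840567 = 0.739979 m.
A = ½ × 1.73 × 1.12 = 0.9688 m².
Resultant F = γ·h_c·A = 7.74009 × 0.739979 × 0.9688 = 5.54881 kN.

F ≈ 6 kN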